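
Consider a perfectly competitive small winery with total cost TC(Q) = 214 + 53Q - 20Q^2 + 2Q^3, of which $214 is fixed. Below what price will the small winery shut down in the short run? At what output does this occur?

$3 per unit, at Q = 5

Short-run supply begins at min AVC. From VC = 53Q - 20Q^2 + 2Q^3, AVC = 53 - 20Q + 2Q^2.
At the minimum of AVC, MC = AVC. MC = 53 - 40Q + 6Q^2; setting MC = AVC gives 4Q^2 - 20Q = 0, so Q = 5. min AVC = 3.
So the shutdown price is $3.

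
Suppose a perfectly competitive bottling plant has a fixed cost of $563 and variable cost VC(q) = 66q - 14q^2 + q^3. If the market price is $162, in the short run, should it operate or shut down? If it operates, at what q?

From TC, MC = TC'(q) = 66 - 28q + 3q^2 and AVC = VC/q = 66 - 14q + q^2.
AVC is minimized where dAVC/dq = -14 + 2q = 0, at q = 7; min AVC = 66 - 14·7 + 7^2 = $17.
P = $162 exceeds min AVC = $17, so the firm stays open.
Solving P = MC: -96 - 28q + 3q^2 = 0 ⇒ q = -8/3 or 12. On the upward-sloping branch, q* = 12.
Check: AVC at q = 12 is $42 ≤ P, so revenue covers variable cost.
Profit = P·q − TC = 162·12 − 1067 = $877.

Produce at q = 12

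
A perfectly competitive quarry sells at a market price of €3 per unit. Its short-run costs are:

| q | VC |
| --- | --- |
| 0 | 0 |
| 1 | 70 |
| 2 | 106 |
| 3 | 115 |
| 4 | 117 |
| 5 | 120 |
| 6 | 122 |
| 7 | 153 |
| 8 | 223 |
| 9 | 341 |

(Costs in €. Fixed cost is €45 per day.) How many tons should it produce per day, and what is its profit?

q = 0 (shut down); profit = -€45

Compute π = P·q − TC at each output: q=0: -45; q=1: -112; q=2: -145; q=3: -151; q=4: -150; q=5: -150; q=6: -149; q=7: -177; q=8: -244; q=9: -359.
Profit is highest at q = 0. Equivalently, the lowest AVC in the table is 122/6 ≈ €20.33 at q = 6, and P = €3 falls below it — price never covers variable cost, so the firm shuts down and loses only its fixed cost.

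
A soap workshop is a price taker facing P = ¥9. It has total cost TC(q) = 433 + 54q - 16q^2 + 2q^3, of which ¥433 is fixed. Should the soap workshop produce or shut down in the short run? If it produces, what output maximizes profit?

From TC, MC = TC'(q) = 54 - 32q + 6q^2 and AVC = VC/q = 54 - 16q + 2q^2.
The AVC parabola has its vertex at q = 16/4 = 4, where AVC = 54 - 16·4 + 2·4^2 = ¥22.
P = ¥9 lies below min AVC = ¥22; no output level covers variable cost.
Best response: produce nothing and absorb the ¥433 fixed cost.

Shut down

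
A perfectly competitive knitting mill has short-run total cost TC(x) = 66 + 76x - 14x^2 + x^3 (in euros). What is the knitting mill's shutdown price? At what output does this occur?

Short-run supply begins at min AVC. From VC = 76x - 14x^2 + x^3, AVC = 76 - 14x + x^2.
dAVC/dx = -14 + 2x = 0 gives x = 7. min AVC = 76 - 14·7 + 7^2 = 27.
The firm shuts down for any P below €27.

€27 per unit, at x = 7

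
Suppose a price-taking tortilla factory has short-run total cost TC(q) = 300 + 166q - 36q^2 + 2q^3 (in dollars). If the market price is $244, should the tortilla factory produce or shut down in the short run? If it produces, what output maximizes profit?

From TC, MC = TC'(q) = 166 - 72q + 6q^2 and AVC = VC/q = 166 - 36q + 2q^2.
AVC hits its minimum where MC = AVC, at q = 9, giving min AVC = 166 - 36·9 + 2·9^2 = $4.
P = $244 exceeds min AVC = $4, so the firm stays open.
Set P = MC: 244 = 166 - 72q + 6q^2 → -78 - 72q + 6q^2 = 0. The roots are q = -1 and q = 13; the profit-maximizing output is on the rising part of MC, so q* = 13.
Check: AVC at q = 13 is $36 ≤ P, so revenue covers variable cost.
Profit = P·q − TC = 244·13 − 768 = $2404.

Produce at q = 13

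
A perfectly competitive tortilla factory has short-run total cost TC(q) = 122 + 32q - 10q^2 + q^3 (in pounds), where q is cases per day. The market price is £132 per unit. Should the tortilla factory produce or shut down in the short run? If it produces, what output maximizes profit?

Produce at q = 10

From TC, MC = TC'(q) = 32 - 20q + 3q^2 and AVC = VC/q = 32 - 10q + q^2.
AVC is minimized where dAVC/dq = -10 + 2q = 0, at q = 5; min AVC = 32 - 10·5 + 5^2 = £7.
Because £132 ≥ £7, revenue can cover variable cost; the firm operates.
P = MC gives -100 - 20q + 3q^2 = 0, with roots -10/3 and 10. Take the larger (rising MC): q* = 10.
Check: AVC at q = 10 is £32 ≤ P, so revenue covers variable cost.
Profit = P·q − TC = 132·10 − 442 = £878.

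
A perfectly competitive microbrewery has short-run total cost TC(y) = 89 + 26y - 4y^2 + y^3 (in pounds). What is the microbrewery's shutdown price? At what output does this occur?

£22 per unit, at y = 2

Short-run supply begins at min AVC. From VC = 26y - 4y^2 + y^3, AVC = 26 - 4y + y^2.
dAVC/dy = -4 + 2y = 0 gives y = 2. min AVC = 26 - 4·2 + 2^2 = 22.
So the shutdown price is £22.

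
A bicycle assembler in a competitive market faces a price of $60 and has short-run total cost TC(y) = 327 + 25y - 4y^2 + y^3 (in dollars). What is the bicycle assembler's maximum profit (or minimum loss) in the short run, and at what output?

AVC = 25 - 4y + y^2; min AVC = $21 at y = 2. Since P = $60 ≥ min AVC, the firm produces.
With MC = 25 - 8y + 3y^2, P = MC on the upward-sloping part at y* = 5.
TR = 60·5 = 300. TC = 327 + 150 = 477. Profit = 300 − 477 = -$177.
That loss of $177 beats the $327 the firm would lose by shutting down; producing recovers $150 of fixed cost.

Profit = -$177 at y = 5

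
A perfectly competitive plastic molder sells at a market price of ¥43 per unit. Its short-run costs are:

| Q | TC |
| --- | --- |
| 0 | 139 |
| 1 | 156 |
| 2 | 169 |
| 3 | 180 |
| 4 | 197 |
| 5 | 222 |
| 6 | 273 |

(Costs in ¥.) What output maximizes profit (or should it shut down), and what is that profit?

Q = 5; profit = -¥7

Profit at each row (π = 43Q − TC): Q=0: -139; Q=1: -113; Q=2: -83; Q=3: -51; Q=4: -25; Q=5: -7; Q=6: -15.
Profit is maximized at Q = 5. AVC there is 83/5 = ¥16.60 ≤ P, so producing beats shutting down (which would give -¥139).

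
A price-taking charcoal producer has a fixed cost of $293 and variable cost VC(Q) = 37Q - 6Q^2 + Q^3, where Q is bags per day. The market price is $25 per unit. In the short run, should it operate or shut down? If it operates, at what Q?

Shut down

From TC, MC = TC'(Q) = 37 - 12Q + 3Q^2 and AVC = VC/Q = 37 - 6Q + Q^2.
AVC is minimized where dAVC/dQ = -6 + 2Q = 0, at Q = 3; min AVC = 37 - 6·3 + 3^2 = $28.
Since P = $25 < min AVC = $28, price fails to cover variable cost at any output.
Best response: produce nothing and absorb the $293 fixed cost.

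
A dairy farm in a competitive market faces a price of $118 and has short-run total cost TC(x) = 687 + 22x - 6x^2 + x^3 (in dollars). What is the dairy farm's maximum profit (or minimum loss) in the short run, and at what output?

Profit = -$47 at x = 8

AVC = 22 - 6x + x^2 has its minimum $13 at x = 3; price $118 clears that bar, so the firm operates.
With MC = 22 - 12x + 3x^2, P = MC on the upward-sloping part at x* = 8.
TR = 118·8 = 944. TC = 687 + 304 = 991. Profit = 944 − 991 = -$47.
Shutting down would mean losing the fixed cost of $687, so operating at a loss of $47 is better by $640.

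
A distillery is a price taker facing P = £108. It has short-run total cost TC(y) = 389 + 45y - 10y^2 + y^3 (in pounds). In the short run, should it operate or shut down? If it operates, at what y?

Variable cost is VC = 45y - 10y^2 + y^3, so AVC = VC/y = 45 - 10y + y^2 and MC = dTC/dy = 45 - 20y + 3y^2.
AVC is minimized where dAVC/dy = -10 + 2y = 0, at y = 5; min AVC = 45 - 10·5 + 5^2 = £20.
Because £108 ≥ £20, revenue can cover variable cost; the firm operates.
Set P = MC: 108 = 45 - 20y + 3y^2 → -63 - 20y + 3y^2 = 0. The roots are y = -7/3 and y = 9; the profit-maximizing output is on the rising part of MC, so y* = 9.
Check: AVC at y = 9 is £36 ≤ P, so revenue covers variable cost.
Profit = P·y − TC = 108·9 − 713 = £259.

Produce at y = 9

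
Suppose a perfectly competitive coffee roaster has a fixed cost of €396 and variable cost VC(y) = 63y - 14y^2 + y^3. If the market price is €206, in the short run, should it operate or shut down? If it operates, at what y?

Produce at y = 13

Strip out fixed cost: VC = 63y - 14y^2 + y^3. Then AVC = 63 - 14y + y^2 and MC = 63 - 28y + 3y^2.
AVC is minimized where dAVC/dy = -14 + 2y = 0, at y = 7; min AVC = 63 - 14·7 + 7^2 = €14.
Because €206 ≥ €14, revenue can cover variable cost; the firm operates.
Solving P = MC: -143 - 28y + 3y^2 = 0 ⇒ y = -11/3 or 13. On the upward-sloping branch, y* = 13.
Check: AVC at y = 13 is €50 ≤ P, so revenue covers variable cost.
Profit = P·y − TC = 206·13 − 1046 = €1632.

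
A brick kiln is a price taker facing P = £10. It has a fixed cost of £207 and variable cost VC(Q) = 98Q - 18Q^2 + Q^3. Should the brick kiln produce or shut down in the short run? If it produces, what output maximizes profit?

From TC, MC = TC'(Q) = 98 - 36Q + 3Q^2 and AVC = VC/Q = 98 - 18Q + Q^2.
AVC is minimized where dAVC/dQ = -18 + 2Q = 0, at Q = 9; min AVC = 98 - 18·9 + 9^2 = £17.
Since P = £10 < min AVC = £17, price fails to cover variable cost at any output.
Shutting down limits the loss to fixed cost, £207.

Shut down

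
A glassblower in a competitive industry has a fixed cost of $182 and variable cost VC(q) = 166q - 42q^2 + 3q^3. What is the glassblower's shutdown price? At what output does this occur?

$19 per unit, at q = 7

The shutdown price is the minimum of AVC. VC = 166q - 42q^2 + 3q^3, so AVC = 166 - 42q + 3q^2.
dAVC/dq = -42 + 6q = 0 gives q = 7. min AVC = 166 - 42·7 + 3·7^2 = 19.
The firm shuts down for any P below $19.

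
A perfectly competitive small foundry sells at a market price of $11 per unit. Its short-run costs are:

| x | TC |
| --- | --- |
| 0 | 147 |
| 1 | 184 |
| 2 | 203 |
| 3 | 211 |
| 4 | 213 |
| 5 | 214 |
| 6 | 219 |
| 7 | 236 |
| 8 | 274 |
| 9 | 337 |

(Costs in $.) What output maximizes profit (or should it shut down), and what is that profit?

x = 0 (shut down); profit = -$147

Profit at each row (π = 11x − TC): x=0: -147; x=1: -173; x=2: -181; x=3: -178; x=4: -169; x=5: -159; x=6: -153; x=7: -159; x=8: -186; x=9: -238.
Profit is highest at x = 0. Equivalently, the lowest AVC in the table is 72/6 ≈ $12 at x = 6, and P = $11 falls below it — price never covers variable cost, so the firm shuts down and loses only its fixed cost.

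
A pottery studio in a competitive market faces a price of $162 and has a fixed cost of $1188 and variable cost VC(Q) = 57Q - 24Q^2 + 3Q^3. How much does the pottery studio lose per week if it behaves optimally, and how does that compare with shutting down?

AVC = 57 - 24Q + 3Q^2 has its minimum $9 at Q = 4; price $162 clears that bar, so the firm operates.
With MC = 57 - 48Q + 9Q^2, P = MC on the upward-sloping part at Q* = 7.
TR = 162·7 = 1134. TC = 1188 + 252 = 1440. Profit = 1134 − 1440 = -$306.
That loss of $306 beats the $1188 the firm would lose by shutting down; producing recovers $882 of fixed cost.

Profit = -$306 at Q = 7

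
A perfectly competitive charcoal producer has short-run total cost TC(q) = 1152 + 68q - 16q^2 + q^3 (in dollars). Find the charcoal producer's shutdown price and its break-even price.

Shutdown price = min AVC. AVC = 68 - 16q + q^2, with vertex at q = 8 and minimum $4.
ATC = 1152/q + 68 - 16q + q^2. Setting dATC/dq = −1152/q^2 − 16 + 2q = 0 gives q = 12 (since 2·12^3 − 16·12^2 = 1152).
min ATC = 1152/12 + 68 − 16·12 + 12^2 = $116. That is the break-even price.
Between these two prices the firm operates at a loss; above $116 it earns a profit.

Shutdown price = $4; break-even price = $116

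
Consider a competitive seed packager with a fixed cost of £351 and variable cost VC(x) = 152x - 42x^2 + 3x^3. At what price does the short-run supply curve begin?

£5 per unit

The shutdown price is the minimum of AVC. VC = 152x - 42x^2 + 3x^3, so AVC = 152 - 42x + 3x^2.
dAVC/dx = -42 + 6x = 0 gives x = 7. min AVC = 152 - 42·7 + 3·7^2 = 5.
The firm shuts down for any P below £5.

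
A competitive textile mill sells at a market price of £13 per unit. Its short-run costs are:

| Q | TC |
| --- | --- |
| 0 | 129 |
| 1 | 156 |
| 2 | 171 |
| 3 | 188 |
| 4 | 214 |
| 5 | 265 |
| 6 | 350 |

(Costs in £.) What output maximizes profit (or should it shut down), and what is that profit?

Tabulate TR − TC: Q=0: -129; Q=1: -143; Q=2: -145; Q=3: -149; Q=4: -162; Q=5: -200; Q=6: -272.
Profit is highest at Q = 0. Equivalently, the lowest AVC in the table is 59/3 ≈ £19.67 at Q = 3, and P = £13 falls below it — price never covers variable cost, so the firm shuts down and loses only its fixed cost.

Q = 0 (shut down); profit = -£129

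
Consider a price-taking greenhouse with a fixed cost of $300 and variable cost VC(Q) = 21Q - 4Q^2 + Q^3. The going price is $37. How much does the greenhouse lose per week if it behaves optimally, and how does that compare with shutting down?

Profit = -$236 at Q = 4

AVC = 21 - 4Q + Q^2 has its minimum $17 at Q = 2; price $37 clears that bar, so the firm operates.
With MC = 21 - 8Q + 3Q^2, P = MC on the upward-sloping part at Q* = 4.
TR = 37·4 = 148. TC = 300 + 84 = 384. Profit = 148 − 384 = -$236.
Shutting down would mean losing the fixed cost of $300, so operating at a loss of $236 is better by $64.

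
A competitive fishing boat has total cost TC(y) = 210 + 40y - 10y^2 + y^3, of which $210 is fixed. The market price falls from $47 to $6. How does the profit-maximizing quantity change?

AVC = 40 - 10y + y^2, minimized at y = 5 where min AVC = $15. MC = 40 - 20y + 3y^2.
At P = $47 ≥ min AVC, set P = MC on the rising branch: y = 7.
At P = $6 < min AVC = $15, price no longer covers variable cost at any output, so the firm shuts down: y = 0.

Output falls from 7 to 0 (the firm shuts down)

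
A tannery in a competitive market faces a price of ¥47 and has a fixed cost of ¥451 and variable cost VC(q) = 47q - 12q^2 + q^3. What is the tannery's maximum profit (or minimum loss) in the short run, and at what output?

Profit = -¥195 at q = 8

AVC = 47 - 12q + q^2 has its minimum ¥11 at q = 6; price ¥47 clears that bar, so the firm operates.
With MC = 47 - 24q + 3q^2, P = MC on the upward-sloping part at q* = 8.
TR = 47·8 = 376. TC = 451 + 120 = 571. Profit = 376 − 571 = -¥195.
Shutting down would mean losing the fixed cost of ¥451, so operating at a loss of ¥195 is better by ¥256.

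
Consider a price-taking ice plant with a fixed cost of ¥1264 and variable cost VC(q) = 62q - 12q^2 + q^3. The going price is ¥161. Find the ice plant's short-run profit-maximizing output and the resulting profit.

AVC = 62 - 12q + q^2; min AVC = ¥26 at q = 6. Since P = ¥161 ≥ min AVC, the firm produces.
MC = 62 - 24q + 3q^2. Setting P = MC and taking the root on the rising branch gives q* = 11.
TR = 161·11 = 1771. TC = 1264 + 561 = 1825. Profit = 1771 − 1825 = -¥54.
Shutting down would mean losing the fixed cost of ¥1264, so operating at a loss of ¥54 is better by ¥1210.

Profit = -¥54 at q = 11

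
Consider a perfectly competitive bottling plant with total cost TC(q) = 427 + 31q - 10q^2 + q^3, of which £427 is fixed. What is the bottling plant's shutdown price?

£6 per unit

Short-run supply begins at min AVC. From VC = 31q - 10q^2 + q^3, AVC = 31 - 10q + q^2.
At the minimum of AVC, MC = AVC. MC = 31 - 20q + 3q^2; setting MC = AVC gives 2q^2 - 10q = 0, so q = 5. min AVC = 6.
For P < £6 the firm produces nothing.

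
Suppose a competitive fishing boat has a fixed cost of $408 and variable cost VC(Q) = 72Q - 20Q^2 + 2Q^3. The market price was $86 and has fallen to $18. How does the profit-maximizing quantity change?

Output falls from 7 to 0 (the firm shuts down)

AVC = 72 - 20Q + 2Q^2, minimized at Q = 5 where min AVC = $22. MC = 72 - 40Q + 6Q^2.
At P = $86 ≥ min AVC, set P = MC on the rising branch: Q = 7.
At P = $18 < min AVC = $22, price no longer covers variable cost at any output, so the firm shuts down: Q = 0.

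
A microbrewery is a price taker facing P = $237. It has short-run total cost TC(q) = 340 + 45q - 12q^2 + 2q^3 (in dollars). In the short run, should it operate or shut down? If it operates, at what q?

Variable cost is VC = 45q - 12q^2 + 2q^3, so AVC = VC/q = 45 - 12q + 2q^2 and MC = dTC/dq = 45 - 24q + 6q^2.
The AVC parabola has its vertex at q = 12/4 = 3, where AVC = 45 - 12·3 + 2·3^2 = $27.
Since P = $237 ≥ min AVC = $27, price covers variable cost and the firm should produce.
P = MC gives -192 - 24q + 6q^2 = 0, with roots -4 and 8. Take the larger (rising MC): q* = 8.
Check: AVC at q = 8 is $77 ≤ P, so revenue covers variable cost.
Profit = P·q − TC = 237·8 − 956 = $940.

Produce at q = 8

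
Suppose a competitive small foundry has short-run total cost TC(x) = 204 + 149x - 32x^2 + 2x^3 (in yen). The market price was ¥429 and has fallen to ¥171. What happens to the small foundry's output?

AVC = 149 - 32x + 2x^2, minimized at x = 8 where min AVC = ¥21. MC = 149 - 64x + 6x^2.
With P = ¥429 above the shutdown price, P = MC gives x = 14.
At P = ¥171 ≥ min AVC, set P = MC: x = 11. The firm stays open but cuts output.

Output falls from 14 to 11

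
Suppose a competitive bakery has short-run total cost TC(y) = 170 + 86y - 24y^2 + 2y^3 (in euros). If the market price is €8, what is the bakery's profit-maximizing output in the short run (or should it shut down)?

From TC, MC = TC'(y) = 86 - 48y + 6y^2 and AVC = VC/y = 86 - 24y + 2y^2.
AVC is minimized where dAVC/dy = -24 + 4y = 0, at y = 6; min AVC = 86 - 24·6 + 2·6^2 = €14.
P = €8 lies below min AVC = €14; no output level covers variable cost.
Best response: produce nothing and absorb the €170 fixed cost.

Shut down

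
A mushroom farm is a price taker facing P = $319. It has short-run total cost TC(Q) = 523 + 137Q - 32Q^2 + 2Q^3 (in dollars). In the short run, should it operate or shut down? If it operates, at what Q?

Produce at Q = 13

From TC, MC = TC'(Q) = 137 - 64Q + 6Q^2 and AVC = VC/Q = 137 - 32Q + 2Q^2.
AVC is minimized where dAVC/dQ = -32 + 4Q = 0, at Q = 8; min AVC = 137 - 32·8 + 2·8^2 = $9.
Because $319 ≥ $9, revenue can cover variable cost; the firm operates.
Set P = MC: 319 = 137 - 64Q + 6Q^2 → -182 - 64Q + 6Q^2 = 0. The roots are Q = -7/3 and Q = 13; the profit-maximizing output is on the rising part of MC, so Q* = 13.
Check: AVC at Q = 13 is $59 ≤ P, so revenue covers variable cost.
Profit = P·Q − TC = 319·13 − 1290 = $2857.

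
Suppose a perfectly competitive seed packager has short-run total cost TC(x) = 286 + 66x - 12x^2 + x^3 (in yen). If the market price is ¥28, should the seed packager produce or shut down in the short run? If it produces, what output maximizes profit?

From TC, MC = TC'(x) = 66 - 24x + 3x^2 and AVC = VC/x = 66 - 12x + x^2.
The AVC parabola has its vertex at x = 12/2 = 6, where AVC = 66 - 12·6 + 6^2 = ¥30.
Since P = ¥28 < min AVC = ¥30, price fails to cover variable cost at any output.
Shutting down limits the loss to fixed cost, ¥286.

Shut down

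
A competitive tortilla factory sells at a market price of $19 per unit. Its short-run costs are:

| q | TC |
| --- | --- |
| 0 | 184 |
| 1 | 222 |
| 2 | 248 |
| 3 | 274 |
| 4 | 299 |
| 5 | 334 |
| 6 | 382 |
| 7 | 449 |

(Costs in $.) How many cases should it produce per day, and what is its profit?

q = 0 (shut down); profit = -$184

Tabulate TR − TC: q=0: -184; q=1: -203; q=2: -210; q=3: -217; q=4: -223; q=5: -239; q=6: -268; q=7: -316.
Profit is highest at q = 0. Equivalently, the lowest AVC in the table is 115/4 ≈ $28.75 at q = 4, and P = $19 falls below it — price never covers variable cost, so the firm shuts down and loses only its fixed cost.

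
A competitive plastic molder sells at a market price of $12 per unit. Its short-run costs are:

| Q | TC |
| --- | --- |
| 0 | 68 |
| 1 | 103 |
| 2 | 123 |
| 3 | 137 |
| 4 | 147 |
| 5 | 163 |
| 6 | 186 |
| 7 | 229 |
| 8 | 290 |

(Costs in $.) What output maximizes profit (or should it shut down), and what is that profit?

Q = 0 (shut down); profit = -$68

Profit at each row (π = 12Q − TC): Q=0: -68; Q=1: -91; Q=2: -99; Q=3: -101; Q=4: -99; Q=5: -103; Q=6: -114; Q=7: -145; Q=8: -194.
Profit is highest at Q = 0. Equivalently, the lowest AVC in the table is 95/5 ≈ $19 at Q = 5, and P = $12 falls below it — price never covers variable cost, so the firm shuts down and loses only its fixed cost.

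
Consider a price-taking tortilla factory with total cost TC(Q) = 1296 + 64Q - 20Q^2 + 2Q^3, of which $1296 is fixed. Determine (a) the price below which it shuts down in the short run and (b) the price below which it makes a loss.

Shutdown price = $14; break-even price = $190

Shutdown price = min AVC. AVC = 64 - 20Q + 2Q^2, with vertex at Q = 5 and minimum $14.
ATC = 1296/Q + 64 - 20Q + 2Q^2. Setting dATC/dQ = −1296/Q^2 − 20 + 4Q = 0 gives Q = 9 (since 4·9^3 − 20·9^2 = 1296).
min ATC = 1296/9 + 64 − 20·9 + 2·9^2 = $190. That is the break-even price.
For $14 ≤ P < $190 the firm produces at a loss; below $14 it shuts down.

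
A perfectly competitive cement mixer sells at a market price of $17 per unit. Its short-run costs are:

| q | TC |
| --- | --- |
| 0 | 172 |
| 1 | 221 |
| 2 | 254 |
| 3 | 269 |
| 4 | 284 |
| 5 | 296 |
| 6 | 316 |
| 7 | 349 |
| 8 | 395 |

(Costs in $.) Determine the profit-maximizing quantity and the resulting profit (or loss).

Compute π = P·q − TC at each output: q=0: -172; q=1: -204; q=2: -220; q=3: -218; q=4: -216; q=5: -211; q=6: -214; q=7: -230; q=8: -259.
Profit is highest at q = 0. Equivalently, the lowest AVC in the table is 144/6 ≈ $24 at q = 6, and P = $17 falls below it — price never covers variable cost, so the firm shuts down and loses only its fixed cost.

q = 0 (shut down); profit = -$172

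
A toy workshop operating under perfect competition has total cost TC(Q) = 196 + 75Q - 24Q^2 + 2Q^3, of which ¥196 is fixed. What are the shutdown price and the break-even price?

AVC = 75 - 24Q + 2Q^2; minimized at Q = 6, giving min AVC = ¥3. That is the shutdown price.
ATC = 196/Q + 75 - 24Q + 2Q^2. Setting dATC/dQ = −196/Q^2 − 24 + 4Q = 0 gives Q = 7 (since 4·7^3 − 24·7^2 = 196).
min ATC = 196/7 + 75 − 24·7 + 2·7^2 = ¥33. That is the break-even price.
Between these two prices the firm operates at a loss; above ¥33 it earns a profit.

Shutdown price = ¥3; break-even price = ¥33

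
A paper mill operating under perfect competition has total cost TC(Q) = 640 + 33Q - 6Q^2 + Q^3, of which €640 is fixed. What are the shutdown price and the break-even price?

Shutdown price = min AVC. AVC = 33 - 6Q + Q^2, with vertex at Q = 3 and minimum €24.
ATC = 640/Q + 33 - 6Q + Q^2. Setting dATC/dQ = −640/Q^2 − 6 + 2Q = 0 gives Q = 8 (since 2·8^3 − 6·8^2 = 640).
min ATC = 640/8 + 33 − 6·8 + 8^2 = €129. That is the break-even price.
For €24 ≤ P < €129 the firm produces at a loss; below €24 it shuts down.

Shutdown price = €24; break-even price = €129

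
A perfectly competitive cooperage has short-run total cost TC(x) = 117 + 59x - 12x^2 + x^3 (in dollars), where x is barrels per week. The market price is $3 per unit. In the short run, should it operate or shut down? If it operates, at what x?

Strip out fixed cost: VC = 59x - 12x^2 + x^3. Then AVC = 59 - 12x + x^2 and MC = 59 - 24x + 3x^2.
AVC hits its minimum where MC = AVC, at x = 6, giving min AVC = 59 - 12·6 + 6^2 = $23.
Since P = $3 < min AVC = $23, price fails to cover variable cost at any output.
Best response: produce nothing and absorb the $117 fixed cost.

Shut down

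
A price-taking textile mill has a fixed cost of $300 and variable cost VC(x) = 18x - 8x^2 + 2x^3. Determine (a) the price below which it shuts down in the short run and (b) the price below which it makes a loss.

AVC = 18 - 8x + 2x^2; minimized at x = 2, giving min AVC = $10. That is the shutdown price.
ATC = 300/x + 18 - 8x + 2x^2. Setting dATC/dx = −300/x^2 − 8 + 4x = 0 gives x = 5 (since 4·5^3 − 8·5^2 = 300).
min ATC = 300/5 + 18 − 8·5 + 2·5^2 = $88. That is the break-even price.
For $10 ≤ P < $88 the firm produces at a loss; below $10 it shuts down.

Shutdown price = $10; break-even price = $88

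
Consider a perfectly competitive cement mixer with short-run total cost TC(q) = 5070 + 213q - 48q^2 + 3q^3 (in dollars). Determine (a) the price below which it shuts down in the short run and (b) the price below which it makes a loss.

Shutdown price = $21; break-even price = $486

Shutdown price = min AVC. AVC = 213 - 48q + 3q^2, with vertex at q = 8 and minimum $21.
ATC = 5070/q + 213 - 48q + 3q^2. Setting dATC/dq = −5070/q^2 − 48 + 6q = 0 gives q = 13 (since 6·13^3 − 48·13^2 = 5070).
min ATC = 5070/13 + 213 − 48·13 + 3·13^2 = $486. That is the break-even price.
For $21 ≤ P < $486 the firm produces at a loss; below $21 it shuts down.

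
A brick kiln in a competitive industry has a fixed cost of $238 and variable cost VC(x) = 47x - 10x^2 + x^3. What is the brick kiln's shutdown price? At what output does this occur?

$22 per unit, at x = 5

Short-run supply begins at min AVC. From VC = 47x - 10x^2 + x^3, AVC = 47 - 10x + x^2.
dAVC/dx = -10 + 2x = 0 gives x = 5. min AVC = 47 - 10·5 + 5^2 = 22.
For P < $22 the firm produces nothing.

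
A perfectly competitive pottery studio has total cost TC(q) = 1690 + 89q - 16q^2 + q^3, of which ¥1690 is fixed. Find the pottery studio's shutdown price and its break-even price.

Shutdown price = ¥25; break-even price = ¥180

Shutdown price = min AVC. AVC = 89 - 16q + q^2, with vertex at q = 8 and minimum ¥25.
ATC = 1690/q + 89 - 16q + q^2. Setting dATC/dq = −1690/q^2 − 16 + 2q = 0 gives q = 13 (since 2·13^3 − 16·13^2 = 1690).
min ATC = 1690/13 + 89 − 16·13 + 13^2 = ¥180. That is the break-even price.
For ¥25 ≤ P < ¥180 the firm produces at a loss; below ¥25 it shuts down.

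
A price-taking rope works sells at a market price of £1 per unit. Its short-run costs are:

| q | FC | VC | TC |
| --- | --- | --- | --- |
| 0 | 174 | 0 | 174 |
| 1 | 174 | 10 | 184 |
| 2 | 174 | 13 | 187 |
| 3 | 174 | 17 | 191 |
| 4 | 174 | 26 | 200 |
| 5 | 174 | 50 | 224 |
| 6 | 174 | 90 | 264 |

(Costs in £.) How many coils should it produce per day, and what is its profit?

Profit at each row (π = 1q − TC): q=0: -174; q=1: -183; q=2: -185; q=3: -188; q=4: -196; q=5: -219; q=6: -258.
Profit is highest at q = 0. Equivalently, the lowest AVC in the table is 17/3 ≈ £5.67 at q = 3, and P = £1 falls below it — price never covers variable cost, so the firm shuts down and loses only its fixed cost.

q = 0 (shut down); profit = -£174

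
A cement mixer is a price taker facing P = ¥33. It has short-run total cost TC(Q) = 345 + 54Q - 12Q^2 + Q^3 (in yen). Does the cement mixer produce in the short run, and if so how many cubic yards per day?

Produce at Q = 7

From TC, MC = TC'(Q) = 54 - 24Q + 3Q^2 and AVC = VC/Q = 54 - 12Q + Q^2.
The AVC parabola has its vertex at Q = 12/2 = 6, where AVC = 54 - 12·6 + 6^2 = ¥18.
P = ¥33 exceeds min AVC = ¥18, so the firm stays open.
P = MC gives 21 - 24Q + 3Q^2 = 0, with roots 1 and 7. Take the larger (rising MC): Q* = 7.
Check: AVC at Q = 7 is ¥19 ≤ P, so revenue covers variable cost.
Profit = P·Q − TC = 33·7 − 478 = -¥247, a loss, but smaller than the ¥345 fixed cost the firm would lose by shutting down.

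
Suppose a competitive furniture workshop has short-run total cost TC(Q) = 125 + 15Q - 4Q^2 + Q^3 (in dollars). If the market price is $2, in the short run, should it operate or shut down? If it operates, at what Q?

Shut down

From TC, MC = TC'(Q) = 15 - 8Q + 3Q^2 and AVC = VC/Q = 15 - 4Q + Q^2.
AVC is minimized where dAVC/dQ = -4 + 2Q = 0, at Q = 2; min AVC = 15 - 4·2 + 2^2 = $11.
With P < min AVC ($2 < $11), every unit sold adds to the loss.
Shutting down limits the loss to fixed cost, $125.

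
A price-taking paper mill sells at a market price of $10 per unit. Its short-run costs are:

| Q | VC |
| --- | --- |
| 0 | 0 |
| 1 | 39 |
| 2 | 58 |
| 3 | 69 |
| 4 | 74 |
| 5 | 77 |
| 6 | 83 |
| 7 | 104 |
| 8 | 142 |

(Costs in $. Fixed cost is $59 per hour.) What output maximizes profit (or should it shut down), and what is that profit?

Tabulate TR − TC: Q=0: -59; Q=1: -88; Q=2: -97; Q=3: -98; Q=4: -93; Q=5: -86; Q=6: -82; Q=7: -93; Q=8: -121.
Profit is highest at Q = 0. Equivalently, the lowest AVC in the table is 83/6 ≈ $13.83 at Q = 6, and P = $10 falls below it — price never covers variable cost, so the firm shuts down and loses only its fixed cost.

Q = 0 (shut down); profit = -$59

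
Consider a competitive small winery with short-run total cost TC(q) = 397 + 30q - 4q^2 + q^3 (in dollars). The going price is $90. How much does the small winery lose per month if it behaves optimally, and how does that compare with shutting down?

Profit = -$109 at q = 6

AVC = 30 - 4q + q^2; min AVC = $26 at q = 2. Since P = $90 ≥ min AVC, the firm produces.
With MC = 30 - 8q + 3q^2, P = MC on the upward-sloping part at q* = 6.
TR = 90·6 = 540. TC = 397 + 252 = 649. Profit = 540 − 649 = -$109.
Shutting down would mean losing the fixed cost of $397, so operating at a loss of $109 is better by $288.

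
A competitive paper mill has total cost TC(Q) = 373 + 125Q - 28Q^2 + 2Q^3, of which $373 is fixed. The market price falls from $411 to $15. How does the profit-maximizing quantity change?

AVC = 125 - 28Q + 2Q^2, minimized at Q = 7 where min AVC = $27. MC = 125 - 56Q + 6Q^2.
With P = $411 above the shutdown price, P = MC gives Q = 13.
At P = $15 < min AVC = $27, price no longer covers variable cost at any output, so the firm shuts down: Q = 0.

Output falls from 13 to 0 (the firm shuts down)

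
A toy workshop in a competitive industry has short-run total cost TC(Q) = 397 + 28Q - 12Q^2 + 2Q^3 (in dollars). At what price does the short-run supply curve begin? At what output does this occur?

The firm shuts down when price falls below the minimum of average variable cost. AVC = VC/Q = 28 - 12Q + 2Q^2.
At the minimum of AVC, MC = AVC. MC = 28 - 24Q + 6Q^2; setting MC = AVC gives 4Q^2 - 12Q = 0, so Q = 3. min AVC = 10.
For P < $10 the firm produces nothing.

$10 per unit, at Q = 3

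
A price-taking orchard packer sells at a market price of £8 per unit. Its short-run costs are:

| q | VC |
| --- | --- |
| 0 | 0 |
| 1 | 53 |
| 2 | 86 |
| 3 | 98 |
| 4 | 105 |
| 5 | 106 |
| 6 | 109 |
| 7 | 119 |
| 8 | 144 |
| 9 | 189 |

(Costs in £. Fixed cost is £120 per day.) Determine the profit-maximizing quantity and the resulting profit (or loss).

Tabulate TR − TC: q=0: -120; q=1: -165; q=2: -190; q=3: -194; q=4: -193; q=5: -186; q=6: -181; q=7: -183; q=8: -200; q=9: -237.
Profit is highest at q = 0. Equivalently, the lowest AVC in the table is 119/7 ≈ £17 at q = 7, and P = £8 falls below it — price never covers variable cost, so the firm shuts down and loses only its fixed cost.

q = 0 (shut down); profit = -£120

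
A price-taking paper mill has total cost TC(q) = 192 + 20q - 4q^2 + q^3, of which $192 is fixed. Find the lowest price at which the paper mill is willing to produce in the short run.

The firm shuts down when price falls below the minimum of average variable cost. AVC = VC/q = 20 - 4q + q^2.
dAVC/dq = -4 + 2q = 0 gives q = 2. min AVC = 20 - 4·2 + 2^2 = 16.
The firm shuts down for any P below $16.

$16 per unit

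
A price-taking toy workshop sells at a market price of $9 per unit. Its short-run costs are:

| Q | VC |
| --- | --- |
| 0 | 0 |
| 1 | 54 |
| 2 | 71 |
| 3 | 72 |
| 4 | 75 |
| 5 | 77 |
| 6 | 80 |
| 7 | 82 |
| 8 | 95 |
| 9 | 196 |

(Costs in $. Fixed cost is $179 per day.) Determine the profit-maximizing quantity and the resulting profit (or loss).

Tabulate TR − TC: Q=0: -179; Q=1: -224; Q=2: -232; Q=3: -224; Q=4: -218; Q=5: -211; Q=6: -205; Q=7: -198; Q=8: -202; Q=9: -294.
Profit is highest at Q = 0. Equivalently, the lowest AVC in the table is 82/7 ≈ $11.71 at Q = 7, and P = $9 falls below it — price never covers variable cost, so the firm shuts down and loses only its fixed cost.

Q = 0 (shut down); profit = -$179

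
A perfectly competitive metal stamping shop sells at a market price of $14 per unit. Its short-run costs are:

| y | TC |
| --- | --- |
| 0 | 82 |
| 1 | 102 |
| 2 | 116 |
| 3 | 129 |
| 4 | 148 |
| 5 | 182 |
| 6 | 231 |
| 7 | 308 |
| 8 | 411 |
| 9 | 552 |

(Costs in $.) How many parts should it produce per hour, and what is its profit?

Tabulate TR − TC: y=0: -82; y=1: -88; y=2: -88; y=3: -87; y=4: -92; y=5: -112; y=6: -147; y=7: -210; y=8: -299; y=9: -426.
Profit is highest at y = 0. Equivalently, the lowest AVC in the table is 47/3 ≈ $15.67 at y = 3, and P = $14 falls below it — price never covers variable cost, so the firm shuts down and loses only its fixed cost.

y = 0 (shut down); profit = -$82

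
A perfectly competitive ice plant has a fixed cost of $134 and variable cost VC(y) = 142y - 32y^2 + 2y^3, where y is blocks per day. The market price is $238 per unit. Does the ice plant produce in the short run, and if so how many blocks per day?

From TC, MC = TC'(y) = 142 - 64y + 6y^2 and AVC = VC/y = 142 - 32y + 2y^2.
AVC hits its minimum where MC = AVC, at y = 8, giving min AVC = 142 - 32·8 + 2·8^2 = $14.
Since P = $238 ≥ min AVC = $14, price covers variable cost and the firm should produce.
Set P = MC: 238 = 142 - 64y + 6y^2 → -96 - 64y + 6y^2 = 0. The roots are y = -4/3 and y = 12; the profit-maximizing output is on the rising part of MC, so y* = 12.
Check: AVC at y = 12 is $46 ≤ P, so revenue covers variable cost.
Profit = P·y − TC = 238·12 − 686 = $2170.

Produce at y = 12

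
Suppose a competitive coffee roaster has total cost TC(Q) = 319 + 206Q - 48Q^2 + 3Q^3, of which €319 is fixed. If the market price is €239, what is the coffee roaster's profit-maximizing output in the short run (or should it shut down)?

Produce at Q = 11

Strip out fixed cost: VC = 206Q - 48Q^2 + 3Q^3. Then AVC = 206 - 48Q + 3Q^2 and MC = 206 - 96Q + 9Q^2.
AVC hits its minimum where MC = AVC, at Q = 8, giving min AVC = 206 - 48·8 + 3·8^2 = €14.
P = €239 exceeds min AVC = €14, so the firm stays open.
Set P = MC: 239 = 206 - 96Q + 9Q^2 → -33 - 96Q + 9Q^2 = 0. The roots are Q = -1/3 and Q = 11; the profit-maximizing output is on the rising part of MC, so Q* = 11.
Check: AVC at Q = 11 is €41 ≤ P, so revenue covers variable cost.
Profit = P·Q − TC = 239·11 − 770 = €1859.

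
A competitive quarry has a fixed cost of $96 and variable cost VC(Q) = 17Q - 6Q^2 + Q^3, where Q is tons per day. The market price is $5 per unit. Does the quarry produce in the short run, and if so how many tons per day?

Shut down

From TC, MC = TC'(Q) = 17 - 12Q + 3Q^2 and AVC = VC/Q = 17 - 6Q + Q^2.
AVC hits its minimum where MC = AVC, at Q = 3, giving min AVC = 17 - 6·3 + 3^2 = $8.
Since P = $5 < min AVC = $8, price fails to cover variable cost at any output.
Shutting down limits the loss to fixed cost, $96.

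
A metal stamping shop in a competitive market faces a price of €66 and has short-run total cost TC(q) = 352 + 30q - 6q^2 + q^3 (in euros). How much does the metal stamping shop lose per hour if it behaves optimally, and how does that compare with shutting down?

Profit = -€136 at q = 6

AVC = 30 - 6q + q^2 has its minimum €21 at q = 3; price €66 clears that bar, so the firm operates.
MC = 30 - 12q + 3q^2. Setting P = MC and taking the root on the rising branch gives q* = 6.
TR = 66·6 = 396. TC = 352 + 180 = 532. Profit = 396 − 532 = -€136.
Shutting down would mean losing the fixed cost of €352, so operating at a loss of €136 is better by €216.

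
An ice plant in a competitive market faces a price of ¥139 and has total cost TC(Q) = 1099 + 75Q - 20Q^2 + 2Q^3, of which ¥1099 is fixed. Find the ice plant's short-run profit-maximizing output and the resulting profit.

Profit = -¥331 at Q = 8

AVC = 75 - 20Q + 2Q^2 has its minimum ¥25 at Q = 5; price ¥139 clears that bar, so the firm operates.
With MC = 75 - 40Q + 6Q^2, P = MC on the upward-sloping part at Q* = 8.
TR = 139·8 = 1112. TC = 1099 + 344 = 1443. Profit = 1112 − 1443 = -¥331.
By producing, the firm covers all variable cost plus ¥768 of fixed cost; shutting down would lose the full ¥1099.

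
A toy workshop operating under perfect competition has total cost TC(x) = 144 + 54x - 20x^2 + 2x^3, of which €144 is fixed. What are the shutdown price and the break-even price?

AVC = 54 - 20x + 2x^2; minimized at x = 5, giving min AVC = €4. That is the shutdown price.
ATC = 144/x + 54 - 20x + 2x^2. Setting dATC/dx = −144/x^2 − 20 + 4x = 0 gives x = 6 (since 4·6^3 − 20·6^2 = 144).
min ATC = 144/6 + 54 − 20·6 + 2·6^2 = €30. That is the break-even price.
Between these two prices the firm operates at a loss; above €30 it earns a profit.

Shutdown price = €4; break-even price = €30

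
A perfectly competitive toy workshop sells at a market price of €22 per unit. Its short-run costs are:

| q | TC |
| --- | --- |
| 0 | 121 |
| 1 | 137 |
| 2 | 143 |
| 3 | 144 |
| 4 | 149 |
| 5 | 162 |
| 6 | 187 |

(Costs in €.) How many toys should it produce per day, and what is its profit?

Compute π = P·q − TC at each output: q=0: -121; q=1: -115; q=2: -99; q=3: -78; q=4: -61; q=5: -52; q=6: -55.
Profit is maximized at q = 5. AVC there is 41/5 = €8.20 ≤ P, so producing beats shutting down (which would give -€121).

q = 5; profit = -€52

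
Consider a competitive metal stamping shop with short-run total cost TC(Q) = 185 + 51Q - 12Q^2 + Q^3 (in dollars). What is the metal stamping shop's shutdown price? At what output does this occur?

$15 per unit, at Q = 6

The firm shuts down when price falls below the minimum of average variable cost. AVC = VC/Q = 51 - 12Q + Q^2.
At the minimum of AVC, MC = AVC. MC = 51 - 24Q + 3Q^2; setting MC = AVC gives 2Q^2 - 12Q = 0, so Q = 6. min AVC = 15.
For P < $15 the firm produces nothing.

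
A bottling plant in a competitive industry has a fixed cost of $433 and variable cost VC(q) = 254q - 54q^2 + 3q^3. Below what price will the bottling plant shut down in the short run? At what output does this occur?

$11 per unit, at q = 9

The shutdown price is the minimum of AVC. VC = 254q - 54q^2 + 3q^3, so AVC = 254 - 54q + 3q^2.
dAVC/dq = -54 + 6q = 0 gives q = 9. min AVC = 254 - 54·9 + 3·9^2 = 11.
The firm shuts down for any P below $11.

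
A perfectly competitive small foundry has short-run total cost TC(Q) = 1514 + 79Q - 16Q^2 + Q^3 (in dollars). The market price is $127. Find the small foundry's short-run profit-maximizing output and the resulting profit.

AVC = 79 - 16Q + Q^2 has its minimum $15 at Q = 8; price $127 clears that bar, so the firm operates.
With MC = 79 - 32Q + 3Q^2, P = MC on the upward-sloping part at Q* = 12.
TR = 127·12 = 1524. TC = 1514 + 372 = 1886. Profit = 1524 − 1886 = -$362.
That loss of $362 beats the $1514 the firm would lose by shutting down; producing recovers $1152 of fixed cost.

Profit = -$362 at Q = 12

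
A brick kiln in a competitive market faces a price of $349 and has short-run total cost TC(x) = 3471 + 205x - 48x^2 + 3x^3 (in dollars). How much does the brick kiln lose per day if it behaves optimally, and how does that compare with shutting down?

AVC = 205 - 48x + 3x^2 has its minimum $13 at x = 8; price $349 clears that bar, so the firm operates.
MC = 205 - 96x + 9x^2. Setting P = MC and taking the root on the rising branch gives x* = 12.
TR = 349·12 = 4188. TC = 3471 + 732 = 4203. Profit = 4188 − 4203 = -$15.
That loss of $15 beats the $3471 the firm would lose by shutting down; producing recovers $3456 of fixed cost.

Profit = -$15 at x = 12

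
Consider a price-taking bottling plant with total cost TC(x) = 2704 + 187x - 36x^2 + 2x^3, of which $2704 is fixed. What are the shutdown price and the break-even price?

Shutdown price = $25; break-even price = $265

AVC = 187 - 36x + 2x^2; minimized at x = 9, giving min AVC = $25. That is the shutdown price.
ATC = 2704/x + 187 - 36x + 2x^2. Setting dATC/dx = −2704/x^2 − 36 + 4x = 0 gives x = 13 (since 4·13^3 − 36·13^2 = 2704).
min ATC = 2704/13 + 187 − 36·13 + 2·13^2 = $265. That is the break-even price.
Between these two prices the firm operates at a loss; above $265 it earns a profit.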